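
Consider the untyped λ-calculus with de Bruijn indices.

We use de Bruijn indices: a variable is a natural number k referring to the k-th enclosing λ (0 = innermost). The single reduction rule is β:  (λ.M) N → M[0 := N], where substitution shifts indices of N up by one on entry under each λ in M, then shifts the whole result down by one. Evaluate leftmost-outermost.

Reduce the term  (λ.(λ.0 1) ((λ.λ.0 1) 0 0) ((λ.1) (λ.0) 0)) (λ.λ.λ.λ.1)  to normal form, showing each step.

Answer: normal form = λ.λ.λ.λ.1  (in 9 steps)

Working:
  start: (λ.(λ.0 1) ((λ.λ.0 1) 0 0) ((λ.1) (λ.0) 0)) (λ.λ.λ.λ.1)
  [1] (λ.0 (λ.λ.λ.λ.1)) ((λ.λ.0 1) (λ.λ.λ.λ.1) (λ.λ.λ.λ.1)) ((λ.λ.λ.λ.λ.1) (λ.0) (λ.λ.λ.λ.1))
  [2] (λ.λ.0 1) (λ.λ.λ.λ.1) (λ.λ.λ.λ.1) (λ.λ.λ.λ.1) ((λ.λ.λ.λ.λ.1) (λ.0) (λ.λ.λ.λ.1))
  [3] (λ.0 (λ.λ.λ.λ.1)) (λ.λ.λ.λ.1) (λ.λ.λ.λ.1) ((λ.λ.λ.λ.λ.1) (λ.0) (λ.λ.λ.λ.1))
  [4] (λ.λ.λ.λ.1) (λ.λ.λ.λ.1) (λ.λ.λ.λ.1) ((λ.λ.λ.λ.λ.1) (λ.0) (λ.λ.λ.λ.1))
  [5] (λ.λ.λ.1) (λ.λ.λ.λ.1) ((λ.λ.λ.λ.λ.1) (λ.0) (λ.λ.λ.λ.1))
  [6] (λ.λ.1) ((λ.λ.λ.λ.λ.1) (λ.0) (λ.λ.λ.λ.1))
  [7] λ.(λ.λ.λ.λ.λ.1) (λ.0) (λ.λ.λ.λ.1)
  [8] λ.(λ.λ.λ.λ.1) (λ.λ.λ.λ.1)
  [9] λ.λ.λ.λ.1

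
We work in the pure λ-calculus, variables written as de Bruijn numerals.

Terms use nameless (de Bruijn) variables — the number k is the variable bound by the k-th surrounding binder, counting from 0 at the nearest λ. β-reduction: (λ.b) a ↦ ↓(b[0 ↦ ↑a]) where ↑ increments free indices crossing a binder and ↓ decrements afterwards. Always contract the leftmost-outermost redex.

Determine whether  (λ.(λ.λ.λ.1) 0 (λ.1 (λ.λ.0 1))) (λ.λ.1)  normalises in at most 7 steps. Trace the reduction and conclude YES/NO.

Answer: YES — reaches normal form λ.λ.λ.λ.λ.0 1 in 4 ≤ 7 steps

Working:
  start: (λ.(λ.λ.λ.1) 0 (λ.1 (λ.λ.0 1))) (λ.λ.1)
  step 1: (λ.λ.λ.1) (λ.λ.1) (λ.(λ.λ.1) (λ.λ.0 1))
  step 2: (λ.λ.1) (λ.(λ.λ.1) (λ.λ.0 1))
  step 3: λ.λ.(λ.λ.1) (λ.λ.0 1)
  step 4: λ.λ.λ.λ.λ.0 1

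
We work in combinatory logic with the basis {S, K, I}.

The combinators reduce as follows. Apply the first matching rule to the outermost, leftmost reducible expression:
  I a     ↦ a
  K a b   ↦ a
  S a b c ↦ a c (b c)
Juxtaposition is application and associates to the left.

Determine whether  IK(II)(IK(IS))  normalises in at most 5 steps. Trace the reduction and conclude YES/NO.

Answer: YES — reaches normal form I in 3 ≤ 5 steps

Derivation:
  start: IK(II)(IK(IS))
  →1  K(II)(IK(IS))
  →2  II
  →3  I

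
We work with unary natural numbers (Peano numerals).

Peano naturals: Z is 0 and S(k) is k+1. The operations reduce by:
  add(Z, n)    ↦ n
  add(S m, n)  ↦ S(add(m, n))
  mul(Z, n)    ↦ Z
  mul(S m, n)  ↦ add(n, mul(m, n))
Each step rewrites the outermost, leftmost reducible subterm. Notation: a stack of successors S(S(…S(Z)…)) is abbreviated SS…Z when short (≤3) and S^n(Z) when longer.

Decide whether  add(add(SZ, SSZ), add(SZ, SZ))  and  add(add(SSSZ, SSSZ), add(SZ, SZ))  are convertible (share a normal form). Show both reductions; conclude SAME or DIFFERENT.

Answer: DIFFERENT — A ⇓ S^5(Z), B ⇓ S^8(Z)

Working:
Term A:
  start: add(add(SZ, SSZ), add(SZ, SZ))
  [1] add(S(add(Z, SSZ)), add(SZ, SZ))
  [2] S(add(add(Z, SSZ), add(SZ, SZ)))
  [3] S(add(SSZ, add(SZ, SZ)))
  [4] S(S(add(SZ, add(SZ, SZ))))
  [5] S(S(S(add(Z, add(SZ, SZ)))))
  [6] S(S(S(add(SZ, SZ))))
  [7] S(S(S(S(add(Z, SZ)))))
  [8] S^5(Z)

Term B:
  start: add(add(SSSZ, SSSZ), add(SZ, SZ))
  [1] add(S(add(SSZ, SSSZ)), add(SZ, SZ))
  [2] S(add(add(SSZ, SSSZ), add(SZ, SZ)))
  [3] S(add(S(add(SZ, SSSZ)), add(SZ, SZ)))
  [4] S(S(add(add(SZ, SSSZ), add(SZ, SZ))))
  [5] S(S(add(S(add(Z, SSSZ)), add(SZ, SZ))))
  [6] S(S(S(add(add(Z, SSSZ), add(SZ, SZ)))))
  [7] S(S(S(add(SSSZ, add(SZ, SZ)))))
  [8] S(S(S(S(add(SSZ, add(SZ, SZ))))))
  [9] S(S(S(S(S(add(SZ, add(SZ, SZ)))))))
  [10] S(S(S(S(S(S(add(Z, add(SZ, SZ))))))))
  [11] S(S(S(S(S(S(add(SZ, SZ)))))))
  [12] S(S(S(S(S(S(S(add(Z, SZ))))))))
  [13] S^8(Z)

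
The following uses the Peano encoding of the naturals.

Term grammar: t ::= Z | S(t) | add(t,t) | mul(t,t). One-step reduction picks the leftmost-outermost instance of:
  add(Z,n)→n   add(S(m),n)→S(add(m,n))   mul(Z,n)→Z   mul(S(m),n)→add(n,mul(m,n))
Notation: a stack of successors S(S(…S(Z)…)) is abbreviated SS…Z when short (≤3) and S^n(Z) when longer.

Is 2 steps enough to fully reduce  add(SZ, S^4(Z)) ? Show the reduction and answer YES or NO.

Answer: YES — reaches normal form S^5(Z) in 2 ≤ 2 steps

Derivation:
  start: add(SZ, S^4(Z))
  [1] S(add(Z, S^4(Z)))
  [2] S^5(Z)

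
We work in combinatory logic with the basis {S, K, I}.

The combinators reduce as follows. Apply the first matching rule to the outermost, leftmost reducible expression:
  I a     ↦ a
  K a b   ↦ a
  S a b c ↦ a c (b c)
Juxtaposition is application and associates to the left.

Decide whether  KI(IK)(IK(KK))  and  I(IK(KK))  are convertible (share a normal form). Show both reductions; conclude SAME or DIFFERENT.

Answer: SAME — A ⇓ K(KK), B ⇓ K(KK)

Derivation:
Term A:
  start: KI(IK)(IK(KK))
  →1  I(IK(KK))
  →2  IK(KK)
  →3  K(KK)

Term B:
  start: I(IK(KK))
  →1  IK(KK)
  →2  K(KK)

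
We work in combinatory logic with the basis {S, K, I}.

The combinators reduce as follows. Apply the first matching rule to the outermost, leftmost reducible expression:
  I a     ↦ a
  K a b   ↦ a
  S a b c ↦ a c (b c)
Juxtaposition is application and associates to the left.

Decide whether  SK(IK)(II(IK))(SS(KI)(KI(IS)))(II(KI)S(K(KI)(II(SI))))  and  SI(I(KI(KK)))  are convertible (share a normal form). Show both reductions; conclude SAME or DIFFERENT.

Term A:
  start: SK(IK)(II(IK))(SS(KI)(KI(IS)))(II(KI)S(K(KI)(II(SI))))
  →1  K(II(IK))(IK(II(IK)))(SS(KI)(KI(IS)))(II(KI)S(K(KI)(II(SI))))
  →2  II(IK)(SS(KI)(KI(IS)))(II(KI)S(K(KI)(II(SI))))
  →3  I(IK)(SS(KI)(KI(IS)))(II(KI)S(K(KI)(II(SI))))
  →4  IK(SS(KI)(KI(IS)))(II(KI)S(K(KI)(II(SI))))
  →5  K(SS(KI)(KI(IS)))(II(KI)S(K(KI)(II(SI))))
  →6  SS(KI)(KI(IS))
  →7  S(KI(IS))(KI(KI(IS)))
  →8  SI(KI(KI(IS)))
  →9  SII

Term B:
  start: SI(I(KI(KK)))
  →1  SI(KI(KK))
  →2  SII

Answer: SAME — A ⇓ SII, B ⇓ SII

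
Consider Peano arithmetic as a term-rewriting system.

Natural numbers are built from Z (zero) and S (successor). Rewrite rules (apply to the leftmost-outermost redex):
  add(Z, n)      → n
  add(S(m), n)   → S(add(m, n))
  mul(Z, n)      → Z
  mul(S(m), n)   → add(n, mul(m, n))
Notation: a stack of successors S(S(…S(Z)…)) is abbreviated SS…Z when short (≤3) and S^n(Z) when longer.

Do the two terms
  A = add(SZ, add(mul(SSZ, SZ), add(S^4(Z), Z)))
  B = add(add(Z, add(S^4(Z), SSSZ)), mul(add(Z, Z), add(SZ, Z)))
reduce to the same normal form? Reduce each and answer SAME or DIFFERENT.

Term A:
  start: add(SZ, add(mul(SSZ, SZ), add(S^4(Z), Z)))
  step 1: S(add(Z, add(mul(SSZ, SZ), add(S^4(Z), Z))))
  step 2: S(add(mul(SSZ, SZ), add(S^4(Z), Z)))
  step 3: S(add(add(SZ, mul(SZ, SZ)), add(S^4(Z), Z)))
  step 4: S(add(S(add(Z, mul(SZ, SZ))), add(S^4(Z), Z)))
  step 5: S(S(add(add(Z, mul(SZ, SZ)), add(S^4(Z), Z))))
  step 6: S(S(add(mul(SZ, SZ), add(S^4(Z), Z))))
  step 7: S(S(add(add(SZ, mul(Z, SZ)), add(S^4(Z), Z))))
  step 8: S(S(add(S(add(Z, mul(Z, SZ))), add(S^4(Z), Z))))
  step 9: S(S(S(add(add(Z, mul(Z, SZ)), add(S^4(Z), Z)))))
  step 10: S(S(S(add(mul(Z, SZ), add(S^4(Z), Z)))))
  step 11: S(S(S(add(Z, add(S^4(Z), Z)))))
  step 12: S(S(S(add(S^4(Z), Z))))
  step 13: S(S(S(S(add(SSSZ, Z)))))
  step 14: S(S(S(S(S(add(SSZ, Z))))))
  step 15: S(S(S(S(S(S(add(SZ, Z)))))))
  step 16: S(S(S(S(S(S(S(add(Z, Z))))))))
  step 17: S^7(Z)

Term B:
  start: add(add(Z, add(S^4(Z), SSSZ)), mul(add(Z, Z), add(SZ, Z)))
  step 1: add(add(S^4(Z), SSSZ), mul(add(Z, Z), add(SZ, Z)))
  step 2: add(S(add(SSSZ, SSSZ)), mul(add(Z, Z), add(SZ, Z)))
  step 3: S(add(add(SSSZ, SSSZ), mul(add(Z, Z), add(SZ, Z))))
  step 4: S(add(S(add(SSZ, SSSZ)), mul(add(Z, Z), add(SZ, Z))))
  step 5: S(S(add(add(SSZ, SSSZ), mul(add(Z, Z), add(SZ, Z)))))
  step 6: S(S(add(S(add(SZ, SSSZ)), mul(add(Z, Z), add(SZ, Z)))))
  step 7: S(S(S(add(add(SZ, SSSZ), mul(add(Z, Z), add(SZ, Z))))))
  step 8: S(S(S(add(S(add(Z, SSSZ)), mul(add(Z, Z), add(SZ, Z))))))
  step 9: S(S(S(S(add(add(Z, SSSZ), mul(add(Z, Z), add(SZ, Z)))))))
  step 10: S(S(S(S(add(SSSZ, mul(add(Z, Z), add(SZ, Z)))))))
  step 11: S(S(S(S(S(add(SSZ, mul(add(Z, Z), add(SZ, Z))))))))
  step 12: S(S(S(S(S(S(add(SZ, mul(add(Z, Z), add(SZ, Z)))))))))
  step 13: S(S(S(S(S(S(S(add(Z, mul(add(Z, Z), add(SZ, Z))))))))))
  step 14: S(S(S(S(S(S(S(mul(add(Z, Z), add(SZ, Z)))))))))
  step 15: S(S(S(S(S(S(S(mul(Z, add(SZ, Z)))))))))
  step 16: S^7(Z)

Answer: SAME — A ⇓ S^7(Z), B ⇓ S^7(Z)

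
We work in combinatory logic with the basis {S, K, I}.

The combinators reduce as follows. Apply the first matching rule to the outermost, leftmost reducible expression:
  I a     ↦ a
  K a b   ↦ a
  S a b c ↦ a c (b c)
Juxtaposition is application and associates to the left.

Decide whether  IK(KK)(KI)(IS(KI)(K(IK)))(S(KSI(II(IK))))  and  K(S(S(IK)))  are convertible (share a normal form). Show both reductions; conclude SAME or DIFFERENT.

Answer: SAME — A ⇓ K(S(SK)), B ⇓ K(S(SK))

Derivation:
Term A:
  start: IK(KK)(KI)(IS(KI)(K(IK)))(S(KSI(II(IK))))
  [1] K(KK)(KI)(IS(KI)(K(IK)))(S(KSI(II(IK))))
  [2] KK(IS(KI)(K(IK)))(S(KSI(II(IK))))
  [3] K(S(KSI(II(IK))))
  [4] K(S(S(II(IK))))
  [5] K(S(S(I(IK))))
  [6] K(S(S(IK)))
  [7] K(S(SK))

Term B:
  start: K(S(S(IK)))
  [1] K(S(SK))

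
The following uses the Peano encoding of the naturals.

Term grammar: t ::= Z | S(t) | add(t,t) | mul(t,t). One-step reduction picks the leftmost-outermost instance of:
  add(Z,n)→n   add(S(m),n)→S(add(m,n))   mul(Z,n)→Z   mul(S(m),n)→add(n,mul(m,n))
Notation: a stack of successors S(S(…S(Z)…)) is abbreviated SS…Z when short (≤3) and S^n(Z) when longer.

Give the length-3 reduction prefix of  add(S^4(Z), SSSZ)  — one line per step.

  start: add(S^4(Z), SSSZ)
  [1] S(add(SSSZ, SSSZ))
  [2] S(S(add(SSZ, SSSZ)))
  [3] S(S(S(add(SZ, SSSZ))))

Answer: after 3 steps: S(S(S(add(SZ, SSSZ))))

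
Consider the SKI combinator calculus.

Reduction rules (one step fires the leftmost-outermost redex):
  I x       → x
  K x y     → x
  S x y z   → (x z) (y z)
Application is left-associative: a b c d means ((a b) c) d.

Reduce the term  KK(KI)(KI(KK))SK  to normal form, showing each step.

Answer: normal form = K  (in 4 steps)

Working:
  start: KK(KI)(KI(KK))SK
  →1  K(KI(KK))SK
  →2  KI(KK)K
  →3  IK
  →4  K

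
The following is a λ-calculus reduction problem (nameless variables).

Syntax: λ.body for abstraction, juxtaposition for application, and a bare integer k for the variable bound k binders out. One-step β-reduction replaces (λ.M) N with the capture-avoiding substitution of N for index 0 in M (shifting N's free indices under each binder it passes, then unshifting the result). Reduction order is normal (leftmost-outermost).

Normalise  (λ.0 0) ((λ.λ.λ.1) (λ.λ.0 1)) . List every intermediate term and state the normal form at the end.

  start: (λ.0 0) ((λ.λ.λ.1) (λ.λ.0 1))
  step 1: (λ.λ.λ.1) (λ.λ.0 1) ((λ.λ.λ.1) (λ.λ.0 1))
  step 2: (λ.λ.1) ((λ.λ.λ.1) (λ.λ.0 1))
  step 3: λ.(λ.λ.λ.1) (λ.λ.0 1)
  step 4: λ.λ.λ.1

Answer: normal form = λ.λ.λ.1  (in 4 steps)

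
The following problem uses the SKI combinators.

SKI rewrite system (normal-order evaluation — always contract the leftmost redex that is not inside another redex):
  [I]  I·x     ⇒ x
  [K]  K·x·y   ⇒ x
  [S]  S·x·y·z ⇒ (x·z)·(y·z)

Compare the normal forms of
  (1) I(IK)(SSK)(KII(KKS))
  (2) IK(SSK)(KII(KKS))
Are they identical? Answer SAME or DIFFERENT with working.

Term A:
  start: I(IK)(SSK)(KII(KKS))
  [1] IK(SSK)(KII(KKS))
  [2] K(SSK)(KII(KKS))
  [3] SSK

Term B:
  start: IK(SSK)(KII(KKS))
  [1] K(SSK)(KII(KKS))
  [2] SSK

Answer: SAME — A ⇓ SSK, B ⇓ SSK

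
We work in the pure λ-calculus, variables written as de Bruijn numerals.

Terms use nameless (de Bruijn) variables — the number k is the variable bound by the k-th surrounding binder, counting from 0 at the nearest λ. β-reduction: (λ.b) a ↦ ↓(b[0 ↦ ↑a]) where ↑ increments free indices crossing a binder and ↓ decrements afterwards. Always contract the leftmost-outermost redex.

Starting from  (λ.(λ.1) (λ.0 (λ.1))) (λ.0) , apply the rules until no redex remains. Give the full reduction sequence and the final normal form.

Answer: normal form = λ.0  (in 2 steps)

Reduction:
  start: (λ.(λ.1) (λ.0 (λ.1))) (λ.0)
  [1] (λ.λ.0) (λ.0 (λ.1))
  [2] λ.0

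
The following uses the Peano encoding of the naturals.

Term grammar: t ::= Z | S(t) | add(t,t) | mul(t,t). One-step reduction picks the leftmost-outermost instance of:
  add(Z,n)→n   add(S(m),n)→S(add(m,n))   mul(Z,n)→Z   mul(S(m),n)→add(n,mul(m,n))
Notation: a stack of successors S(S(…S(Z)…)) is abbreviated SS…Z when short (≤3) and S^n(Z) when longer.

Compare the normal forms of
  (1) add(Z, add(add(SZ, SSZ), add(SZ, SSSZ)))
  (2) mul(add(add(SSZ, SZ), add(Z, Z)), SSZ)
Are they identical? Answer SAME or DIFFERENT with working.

Answer: DIFFERENT — A ⇓ S^7(Z), B ⇓ S^6(Z)

Reduction:
Term A:
  start: add(Z, add(add(SZ, SSZ), add(SZ, SSSZ)))
  step 1: add(add(SZ, SSZ), add(SZ, SSSZ))
  step 2: add(S(add(Z, SSZ)), add(SZ, SSSZ))
  step 3: S(add(add(Z, SSZ), add(SZ, SSSZ)))
  step 4: S(add(SSZ, add(SZ, SSSZ)))
  step 5: S(S(add(SZ, add(SZ, SSSZ))))
  step 6: S(S(S(add(Z, add(SZ, SSSZ)))))
  step 7: S(S(S(add(SZ, SSSZ))))
  step 8: S(S(S(S(add(Z, SSSZ)))))
  step 9: S^7(Z)

Term B:
  start: mul(add(add(SSZ, SZ), add(Z, Z)), SSZ)
  step 1: mul(add(S(add(SZ, SZ)), add(Z, Z)), SSZ)
  step 2: mul(S(add(add(SZ, SZ), add(Z, Z))), SSZ)
  step 3: add(SSZ, mul(add(add(SZ, SZ), add(Z, Z)), SSZ))
  step 4: S(add(SZ, mul(add(add(SZ, SZ), add(Z, Z)), SSZ)))
  step 5: S(S(add(Z, mul(add(add(SZ, SZ), add(Z, Z)), SSZ))))
  step 6: S(S(mul(add(add(SZ, SZ), add(Z, Z)), SSZ)))
  step 7: S(S(mul(add(S(add(Z, SZ)), add(Z, Z)), SSZ)))
  step 8: S(S(mul(S(add(add(Z, SZ), add(Z, Z))), SSZ)))
  step 9: S(S(add(SSZ, mul(add(add(Z, SZ), add(Z, Z)), SSZ))))
  step 10: S(S(S(add(SZ, mul(add(add(Z, SZ), add(Z, Z)), SSZ)))))
  step 11: S(S(S(S(add(Z, mul(add(add(Z, SZ), add(Z, Z)), SSZ))))))
  step 12: S(S(S(S(mul(add(add(Z, SZ), add(Z, Z)), SSZ)))))
  step 13: S(S(S(S(mul(add(SZ, add(Z, Z)), SSZ)))))
  step 14: S(S(S(S(mul(S(add(Z, add(Z, Z))), SSZ)))))
  step 15: S(S(S(S(add(SSZ, mul(add(Z, add(Z, Z)), SSZ))))))
  step 16: S(S(S(S(S(add(SZ, mul(add(Z, add(Z, Z)), SSZ)))))))
  step 17: S(S(S(S(S(S(add(Z, mul(add(Z, add(Z, Z)), SSZ))))))))
  step 18: S(S(S(S(S(S(mul(add(Z, add(Z, Z)), SSZ)))))))
  step 19: S(S(S(S(S(S(mul(add(Z, Z), SSZ)))))))
  step 20: S(S(S(S(S(S(mul(Z, SSZ)))))))
  step 21: S^6(Z)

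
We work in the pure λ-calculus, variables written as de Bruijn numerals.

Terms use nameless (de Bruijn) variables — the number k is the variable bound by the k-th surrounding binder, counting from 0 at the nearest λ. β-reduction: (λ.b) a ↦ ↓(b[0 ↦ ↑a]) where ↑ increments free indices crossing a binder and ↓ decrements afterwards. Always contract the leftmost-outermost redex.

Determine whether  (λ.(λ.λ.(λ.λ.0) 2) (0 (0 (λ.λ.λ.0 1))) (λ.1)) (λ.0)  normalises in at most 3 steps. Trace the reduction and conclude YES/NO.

  start: (λ.(λ.λ.(λ.λ.0) 2) (0 (0 (λ.λ.λ.0 1))) (λ.1)) (λ.0)
  →1  (λ.λ.(λ.λ.0) (λ.0)) ((λ.0) ((λ.0) (λ.λ.λ.0 1))) (λ.λ.0)
  →2  (λ.(λ.λ.0) (λ.0)) (λ.λ.0)
  →3  (λ.λ.0) (λ.0)

Answer: NO — after 3 steps the term is (λ.λ.0) (λ.0), not yet normal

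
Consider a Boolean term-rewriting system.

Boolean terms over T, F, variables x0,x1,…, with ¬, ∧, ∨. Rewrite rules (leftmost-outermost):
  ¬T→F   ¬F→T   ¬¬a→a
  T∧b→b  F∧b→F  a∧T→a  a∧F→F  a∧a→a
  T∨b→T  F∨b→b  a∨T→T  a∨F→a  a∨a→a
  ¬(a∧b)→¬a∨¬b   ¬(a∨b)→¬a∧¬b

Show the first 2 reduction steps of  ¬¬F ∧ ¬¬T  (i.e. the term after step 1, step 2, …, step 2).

  start: ¬¬F ∧ ¬¬T
  →1  F ∧ ¬¬T
  →2  F

Answer: after 2 steps: F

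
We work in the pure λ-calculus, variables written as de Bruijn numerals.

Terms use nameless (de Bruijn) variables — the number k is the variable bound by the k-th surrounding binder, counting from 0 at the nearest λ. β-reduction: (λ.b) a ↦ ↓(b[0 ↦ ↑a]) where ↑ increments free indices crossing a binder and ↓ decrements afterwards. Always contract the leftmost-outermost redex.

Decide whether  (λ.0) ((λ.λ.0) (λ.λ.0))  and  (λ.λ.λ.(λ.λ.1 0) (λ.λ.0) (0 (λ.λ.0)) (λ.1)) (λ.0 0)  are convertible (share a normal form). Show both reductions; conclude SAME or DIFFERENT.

Answer: DIFFERENT — A ⇓ λ.0, B ⇓ λ.λ.λ.1

Working:
Term A:
  start: (λ.0) ((λ.λ.0) (λ.λ.0))
  →1  (λ.λ.0) (λ.λ.0)
  →2  λ.0

Term B:
  start: (λ.λ.λ.(λ.λ.1 0) (λ.λ.0) (0 (λ.λ.0)) (λ.1)) (λ.0 0)
  →1  λ.λ.(λ.λ.1 0) (λ.λ.0) (0 (λ.λ.0)) (λ.1)
  →2  λ.λ.(λ.(λ.λ.0) 0) (0 (λ.λ.0)) (λ.1)
  →3  λ.λ.(λ.λ.0) (0 (λ.λ.0)) (λ.1)
  →4  λ.λ.(λ.0) (λ.1)
  →5  λ.λ.λ.1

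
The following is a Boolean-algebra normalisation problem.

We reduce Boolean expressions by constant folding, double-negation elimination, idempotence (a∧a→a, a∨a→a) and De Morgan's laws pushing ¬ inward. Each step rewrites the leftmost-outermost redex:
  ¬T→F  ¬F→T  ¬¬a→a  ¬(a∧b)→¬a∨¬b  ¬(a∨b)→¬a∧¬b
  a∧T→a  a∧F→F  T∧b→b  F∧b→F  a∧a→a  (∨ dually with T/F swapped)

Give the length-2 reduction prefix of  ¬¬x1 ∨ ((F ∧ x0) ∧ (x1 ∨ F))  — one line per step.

Answer: after 2 steps: x1 ∨ (F ∧ (x1 ∨ F))

Working:
  start: ¬¬x1 ∨ ((F ∧ x0) ∧ (x1 ∨ F))
  [1] x1 ∨ ((F ∧ x0) ∧ (x1 ∨ F))
  [2] x1 ∨ (F ∧ (x1 ∨ F))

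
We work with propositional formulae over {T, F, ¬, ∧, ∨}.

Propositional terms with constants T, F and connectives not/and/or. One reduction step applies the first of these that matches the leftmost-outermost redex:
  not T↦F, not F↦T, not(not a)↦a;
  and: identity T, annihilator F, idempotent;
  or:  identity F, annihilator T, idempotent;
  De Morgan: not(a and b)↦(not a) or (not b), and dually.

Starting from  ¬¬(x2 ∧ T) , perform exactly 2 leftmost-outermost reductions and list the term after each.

  start: ¬¬(x2 ∧ T)
  [1] x2 ∧ T
  [2] x2

Answer: after 2 steps: x2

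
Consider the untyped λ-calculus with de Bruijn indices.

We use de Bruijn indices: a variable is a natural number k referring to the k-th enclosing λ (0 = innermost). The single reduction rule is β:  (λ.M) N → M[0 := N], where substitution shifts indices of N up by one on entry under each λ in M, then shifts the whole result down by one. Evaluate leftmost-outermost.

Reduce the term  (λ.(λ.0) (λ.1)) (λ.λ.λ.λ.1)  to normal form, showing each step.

Answer: normal form = λ.λ.λ.λ.λ.1  (in 2 steps)

Reduction:
  start: (λ.(λ.0) (λ.1)) (λ.λ.λ.λ.1)
  step 1: (λ.0) (λ.λ.λ.λ.λ.1)
  step 2: λ.λ.λ.λ.λ.1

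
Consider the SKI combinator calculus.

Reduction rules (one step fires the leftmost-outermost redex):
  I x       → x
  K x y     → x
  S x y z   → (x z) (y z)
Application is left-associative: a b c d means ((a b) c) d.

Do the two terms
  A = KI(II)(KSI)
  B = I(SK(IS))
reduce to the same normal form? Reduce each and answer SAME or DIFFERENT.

Answer: DIFFERENT — A ⇓ S, B ⇓ SKS

Derivation:
Term A:
  start: KI(II)(KSI)
  [1] I(KSI)
  [2] KSI
  [3] S

Term B:
  start: I(SK(IS))
  [1] SK(IS)
  [2] SKS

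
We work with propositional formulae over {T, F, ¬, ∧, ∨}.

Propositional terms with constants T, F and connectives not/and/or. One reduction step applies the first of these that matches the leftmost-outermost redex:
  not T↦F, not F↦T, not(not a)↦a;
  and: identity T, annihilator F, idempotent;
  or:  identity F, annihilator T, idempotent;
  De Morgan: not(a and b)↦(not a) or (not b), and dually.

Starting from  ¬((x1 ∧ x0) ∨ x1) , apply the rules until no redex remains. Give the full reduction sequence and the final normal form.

  start: ¬((x1 ∧ x0) ∨ x1)
  →1  ¬(x1 ∧ x0) ∧ ¬x1
  →2  (¬x1 ∨ ¬x0) ∧ ¬x1

Answer: normal form = (¬x1 ∨ ¬x0) ∧ ¬x1  (in 2 steps)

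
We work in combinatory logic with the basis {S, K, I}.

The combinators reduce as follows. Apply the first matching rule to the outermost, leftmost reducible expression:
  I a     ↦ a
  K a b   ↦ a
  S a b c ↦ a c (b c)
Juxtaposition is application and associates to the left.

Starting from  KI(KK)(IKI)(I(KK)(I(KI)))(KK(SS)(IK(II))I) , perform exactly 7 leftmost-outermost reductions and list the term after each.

  start: KI(KK)(IKI)(I(KK)(I(KI)))(KK(SS)(IK(II))I)
  [1] I(IKI)(I(KK)(I(KI)))(KK(SS)(IK(II))I)
  [2] IKI(I(KK)(I(KI)))(KK(SS)(IK(II))I)
  [3] KI(I(KK)(I(KI)))(KK(SS)(IK(II))I)
  [4] I(KK(SS)(IK(II))I)
  [5] KK(SS)(IK(II))I
  [6] K(IK(II))I
  [7] IK(II)

Answer: after 7 steps: IK(II)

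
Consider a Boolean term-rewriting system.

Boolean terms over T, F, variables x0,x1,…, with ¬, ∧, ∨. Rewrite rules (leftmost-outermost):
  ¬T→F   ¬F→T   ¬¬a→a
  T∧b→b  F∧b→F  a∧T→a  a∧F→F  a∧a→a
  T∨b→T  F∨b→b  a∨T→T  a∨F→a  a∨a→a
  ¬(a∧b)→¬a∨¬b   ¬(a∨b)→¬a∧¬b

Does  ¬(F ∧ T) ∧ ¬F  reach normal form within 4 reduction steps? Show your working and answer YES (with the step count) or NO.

  start: ¬(F ∧ T) ∧ ¬F
  step 1: (¬F ∨ ¬T) ∧ ¬F
  step 2: (T ∨ ¬T) ∧ ¬F
  step 3: T ∧ ¬F
  step 4: ¬F

Answer: NO — after 4 steps the term is ¬F, not yet normal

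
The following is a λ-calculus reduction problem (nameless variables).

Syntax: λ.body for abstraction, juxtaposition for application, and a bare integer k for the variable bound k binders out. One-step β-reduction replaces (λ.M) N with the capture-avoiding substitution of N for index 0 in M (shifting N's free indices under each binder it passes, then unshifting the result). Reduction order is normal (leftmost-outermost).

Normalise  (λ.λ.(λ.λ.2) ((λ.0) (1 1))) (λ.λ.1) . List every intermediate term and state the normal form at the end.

  start: (λ.λ.(λ.λ.2) ((λ.0) (1 1))) (λ.λ.1)
  [1] λ.(λ.λ.2) ((λ.0) ((λ.λ.1) (λ.λ.1)))
  [2] λ.λ.1

Answer: normal form = λ.λ.1  (in 2 steps)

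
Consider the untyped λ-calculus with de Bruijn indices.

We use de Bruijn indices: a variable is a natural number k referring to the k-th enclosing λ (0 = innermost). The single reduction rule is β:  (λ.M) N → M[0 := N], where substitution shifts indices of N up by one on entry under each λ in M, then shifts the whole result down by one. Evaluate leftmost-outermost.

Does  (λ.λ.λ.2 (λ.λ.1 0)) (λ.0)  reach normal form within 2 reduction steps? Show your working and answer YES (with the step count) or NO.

  start: (λ.λ.λ.2 (λ.λ.1 0)) (λ.0)
  [1] λ.λ.(λ.0) (λ.λ.1 0)
  [2] λ.λ.λ.λ.1 0

Answer: YES — reaches normal form λ.λ.λ.λ.1 0 in 2 ≤ 2 steps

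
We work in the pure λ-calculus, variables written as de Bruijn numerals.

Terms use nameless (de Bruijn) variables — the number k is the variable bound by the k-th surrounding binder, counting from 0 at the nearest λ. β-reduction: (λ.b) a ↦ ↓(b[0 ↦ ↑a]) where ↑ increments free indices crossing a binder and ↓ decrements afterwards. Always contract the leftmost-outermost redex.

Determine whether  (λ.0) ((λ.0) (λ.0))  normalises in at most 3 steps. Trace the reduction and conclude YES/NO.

  start: (λ.0) ((λ.0) (λ.0))
  →1  (λ.0) (λ.0)
  →2  λ.0

Answer: YES — reaches normal form λ.0 in 2 ≤ 3 steps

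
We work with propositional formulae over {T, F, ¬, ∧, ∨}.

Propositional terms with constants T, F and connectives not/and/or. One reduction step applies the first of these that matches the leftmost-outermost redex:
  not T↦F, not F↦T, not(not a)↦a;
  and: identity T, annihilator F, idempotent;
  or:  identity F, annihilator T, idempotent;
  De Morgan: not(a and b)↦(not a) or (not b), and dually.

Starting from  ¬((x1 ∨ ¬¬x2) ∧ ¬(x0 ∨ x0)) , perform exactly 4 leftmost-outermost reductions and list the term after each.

Answer: after 4 steps: (¬x1 ∧ ¬x2) ∨ (x0 ∨ x0)

Reduction:
  start: ¬((x1 ∨ ¬¬x2) ∧ ¬(x0 ∨ x0))
  →1  ¬(x1 ∨ ¬¬x2) ∨ ¬¬(x0 ∨ x0)
  →2  (¬x1 ∧ ¬¬¬x2) ∨ ¬¬(x0 ∨ x0)
  →3  (¬x1 ∧ ¬x2) ∨ ¬¬(x0 ∨ x0)
  →4  (¬x1 ∧ ¬x2) ∨ (x0 ∨ x0)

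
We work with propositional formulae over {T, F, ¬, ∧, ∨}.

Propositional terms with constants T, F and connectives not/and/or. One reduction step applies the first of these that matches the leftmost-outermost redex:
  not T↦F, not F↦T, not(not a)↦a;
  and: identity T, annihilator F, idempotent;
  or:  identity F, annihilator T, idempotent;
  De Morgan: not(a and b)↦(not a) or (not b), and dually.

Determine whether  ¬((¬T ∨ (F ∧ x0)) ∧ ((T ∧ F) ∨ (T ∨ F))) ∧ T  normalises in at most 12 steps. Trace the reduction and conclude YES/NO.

  start: ¬((¬T ∨ (F ∧ x0)) ∧ ((T ∧ F) ∨ (T ∨ F))) ∧ T
  step 1: ¬((¬T ∨ (F ∧ x0)) ∧ ((T ∧ F) ∨ (T ∨ F)))
  step 2: ¬(¬T ∨ (F ∧ x0)) ∨ ¬((T ∧ F) ∨ (T ∨ F))
  step 3: (¬¬T ∧ ¬(F ∧ x0)) ∨ ¬((T ∧ F) ∨ (T ∨ F))
  step 4: (T ∧ ¬(F ∧ x0)) ∨ ¬((T ∧ F) ∨ (T ∨ F))
  step 5: ¬(F ∧ x0) ∨ ¬((T ∧ F) ∨ (T ∨ F))
  step 6: (¬F ∨ ¬x0) ∨ ¬((T ∧ F) ∨ (T ∨ F))
  step 7: (T ∨ ¬x0) ∨ ¬((T ∧ F) ∨ (T ∨ F))
  step 8: T ∨ ¬((T ∧ F) ∨ (T ∨ F))
  step 9: T

Answer: YES — reaches normal form T in 9 ≤ 12 steps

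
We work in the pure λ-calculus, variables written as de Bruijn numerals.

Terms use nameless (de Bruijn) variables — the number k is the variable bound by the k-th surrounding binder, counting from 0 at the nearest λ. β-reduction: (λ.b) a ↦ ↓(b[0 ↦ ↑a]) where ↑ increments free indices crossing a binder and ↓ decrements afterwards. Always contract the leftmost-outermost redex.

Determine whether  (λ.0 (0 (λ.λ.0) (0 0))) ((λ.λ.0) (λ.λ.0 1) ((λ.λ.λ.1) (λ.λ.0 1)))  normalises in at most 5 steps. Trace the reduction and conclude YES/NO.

  start: (λ.0 (0 (λ.λ.0) (0 0))) ((λ.λ.0) (λ.λ.0 1) ((λ.λ.λ.1) (λ.λ.0 1)))
  [1] (λ.λ.0) (λ.λ.0 1) ((λ.λ.λ.1) (λ.λ.0 1)) ((λ.λ.0) (λ.λ.0 1) ((λ.λ.λ.1) (λ.λ.0 1)) (λ.λ.0) ((λ.λ.0) (λ.λ.0 1) ((λ.λ.λ.1) (λ.λ.0 1)) ((λ.λ.0) (λ.λ.0 1) ((λ.λ.λ.1) (λ.λ.0 1)))))
  [2] (λ.0) ((λ.λ.λ.1) (λ.λ.0 1)) ((λ.λ.0) (λ.λ.0 1) ((λ.λ.λ.1) (λ.λ.0 1)) (λ.λ.0) ((λ.λ.0) (λ.λ.0 1) ((λ.λ.λ.1) (λ.λ.0 1)) ((λ.λ.0) (λ.λ.0 1) ((λ.λ.λ.1) (λ.λ.0 1)))))
  [3] (λ.λ.λ.1) (λ.λ.0 1) ((λ.λ.0) (λ.λ.0 1) ((λ.λ.λ.1) (λ.λ.0 1)) (λ.λ.0) ((λ.λ.0) (λ.λ.0 1) ((λ.λ.λ.1) (λ.λ.0 1)) ((λ.λ.0) (λ.λ.0 1) ((λ.λ.λ.1) (λ.λ.0 1)))))
  [4] (λ.λ.1) ((λ.λ.0) (λ.λ.0 1) ((λ.λ.λ.1) (λ.λ.0 1)) (λ.λ.0) ((λ.λ.0) (λ.λ.0 1) ((λ.λ.λ.1) (λ.λ.0 1)) ((λ.λ.0) (λ.λ.0 1) ((λ.λ.λ.1) (λ.λ.0 1)))))
  [5] λ.(λ.λ.0) (λ.λ.0 1) ((λ.λ.λ.1) (λ.λ.0 1)) (λ.λ.0) ((λ.λ.0) (λ.λ.0 1) ((λ.λ.λ.1) (λ.λ.0 1)) ((λ.λ.0) (λ.λ.0 1) ((λ.λ.λ.1) (λ.λ.0 1))))

Answer: NO — after 5 steps the term is λ.(λ.λ.0) (λ.λ.0 1) ((λ.λ.λ.1) (λ.λ.0 1)) (λ.λ.0) ((λ.λ.0) (λ.λ.0 1) ((λ.λ.λ.1) (λ.λ.0 1)) ((λ.λ.0) (λ.λ.0 1) ((λ.λ.λ.1) (λ.λ.0 1)))), not yet normal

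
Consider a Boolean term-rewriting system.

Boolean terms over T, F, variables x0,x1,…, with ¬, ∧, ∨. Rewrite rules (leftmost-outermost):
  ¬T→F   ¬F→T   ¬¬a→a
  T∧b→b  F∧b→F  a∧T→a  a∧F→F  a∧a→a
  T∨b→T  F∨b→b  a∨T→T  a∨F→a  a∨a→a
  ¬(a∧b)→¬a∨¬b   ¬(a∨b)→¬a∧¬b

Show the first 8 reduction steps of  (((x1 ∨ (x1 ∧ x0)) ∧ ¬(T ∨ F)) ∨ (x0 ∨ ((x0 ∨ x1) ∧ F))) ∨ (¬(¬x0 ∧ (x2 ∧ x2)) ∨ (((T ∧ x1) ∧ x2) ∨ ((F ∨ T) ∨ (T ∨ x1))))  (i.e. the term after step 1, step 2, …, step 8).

  start: (((x1 ∨ (x1 ∧ x0)) ∧ ¬(T ∨ F)) ∨ (x0 ∨ ((x0 ∨ x1) ∧ F))) ∨ (¬(¬x0 ∧ (x2 ∧ x2)) ∨ (((T ∧ x1) ∧ x2) ∨ ((F ∨ T) ∨ (T ∨ x1))))
  step 1: (((x1 ∨ (x1 ∧ x0)) ∧ (¬T ∧ ¬F)) ∨ (x0 ∨ ((x0 ∨ x1) ∧ F))) ∨ (¬(¬x0 ∧ (x2 ∧ x2)) ∨ (((T ∧ x1) ∧ x2) ∨ ((F ∨ T) ∨ (T ∨ x1))))
  step 2: (((x1 ∨ (x1 ∧ x0)) ∧ (F ∧ ¬F)) ∨ (x0 ∨ ((x0 ∨ x1) ∧ F))) ∨ (¬(¬x0 ∧ (x2 ∧ x2)) ∨ (((T ∧ x1) ∧ x2) ∨ ((F ∨ T) ∨ (T ∨ x1))))
  step 3: (((x1 ∨ (x1 ∧ x0)) ∧ F) ∨ (x0 ∨ ((x0 ∨ x1) ∧ F))) ∨ (¬(¬x0 ∧ (x2 ∧ x2)) ∨ (((T ∧ x1) ∧ x2) ∨ ((F ∨ T) ∨ (T ∨ x1))))
  step 4: (F ∨ (x0 ∨ ((x0 ∨ x1) ∧ F))) ∨ (¬(¬x0 ∧ (x2 ∧ x2)) ∨ (((T ∧ x1) ∧ x2) ∨ ((F ∨ T) ∨ (T ∨ x1))))
  step 5: (x0 ∨ ((x0 ∨ x1) ∧ F)) ∨ (¬(¬x0 ∧ (x2 ∧ x2)) ∨ (((T ∧ x1) ∧ x2) ∨ ((F ∨ T) ∨ (T ∨ x1))))
  step 6: (x0 ∨ F) ∨ (¬(¬x0 ∧ (x2 ∧ x2)) ∨ (((T ∧ x1) ∧ x2) ∨ ((F ∨ T) ∨ (T ∨ x1))))
  step 7: x0 ∨ (¬(¬x0 ∧ (x2 ∧ x2)) ∨ (((T ∧ x1) ∧ x2) ∨ ((F ∨ T) ∨ (T ∨ x1))))
  step 8: x0 ∨ ((¬¬x0 ∨ ¬(x2 ∧ x2)) ∨ (((T ∧ x1) ∧ x2) ∨ ((F ∨ T) ∨ (T ∨ x1))))

Answer: after 8 steps: x0 ∨ ((¬¬x0 ∨ ¬(x2 ∧ x2)) ∨ (((T ∧ x1) ∧ x2) ∨ ((F ∨ T) ∨ (T ∨ x1))))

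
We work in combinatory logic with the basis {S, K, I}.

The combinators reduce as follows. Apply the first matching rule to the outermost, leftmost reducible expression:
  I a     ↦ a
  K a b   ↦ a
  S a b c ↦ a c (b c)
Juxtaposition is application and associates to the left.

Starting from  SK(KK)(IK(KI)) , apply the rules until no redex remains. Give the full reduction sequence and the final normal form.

  start: SK(KK)(IK(KI))
  →1  K(IK(KI))(KK(IK(KI)))
  →2  IK(KI)
  →3  K(KI)

Answer: normal form = K(KI)  (in 3 steps)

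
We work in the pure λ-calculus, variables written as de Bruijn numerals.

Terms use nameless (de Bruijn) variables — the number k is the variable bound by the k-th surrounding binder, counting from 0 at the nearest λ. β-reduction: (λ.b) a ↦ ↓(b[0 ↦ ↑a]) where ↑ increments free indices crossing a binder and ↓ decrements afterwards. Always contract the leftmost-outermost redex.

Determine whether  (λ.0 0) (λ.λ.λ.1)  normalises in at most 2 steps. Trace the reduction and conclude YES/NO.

  start: (λ.0 0) (λ.λ.λ.1)
  →1  (λ.λ.λ.1) (λ.λ.λ.1)
  →2  λ.λ.1

Answer: YES — reaches normal form λ.λ.1 in 2 ≤ 2 steps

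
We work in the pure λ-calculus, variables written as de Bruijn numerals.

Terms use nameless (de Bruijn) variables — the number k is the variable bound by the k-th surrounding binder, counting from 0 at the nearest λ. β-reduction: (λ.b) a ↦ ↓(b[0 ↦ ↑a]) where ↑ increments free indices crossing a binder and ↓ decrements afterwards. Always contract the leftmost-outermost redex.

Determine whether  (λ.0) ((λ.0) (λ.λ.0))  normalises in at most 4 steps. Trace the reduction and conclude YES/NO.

  start: (λ.0) ((λ.0) (λ.λ.0))
  step 1: (λ.0) (λ.λ.0)
  step 2: λ.λ.0

Answer: YES — reaches normal form λ.λ.0 in 2 ≤ 4 steps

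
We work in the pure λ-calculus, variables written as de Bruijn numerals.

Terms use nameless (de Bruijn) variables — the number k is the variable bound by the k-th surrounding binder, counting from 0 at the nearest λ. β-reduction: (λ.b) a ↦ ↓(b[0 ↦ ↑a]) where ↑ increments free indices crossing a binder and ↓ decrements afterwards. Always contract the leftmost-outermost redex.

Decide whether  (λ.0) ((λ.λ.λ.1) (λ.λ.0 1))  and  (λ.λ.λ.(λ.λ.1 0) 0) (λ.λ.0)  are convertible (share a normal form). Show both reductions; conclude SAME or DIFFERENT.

Term A:
  start: (λ.0) ((λ.λ.λ.1) (λ.λ.0 1))
  step 1: (λ.λ.λ.1) (λ.λ.0 1)
  step 2: λ.λ.1

Term B:
  start: (λ.λ.λ.(λ.λ.1 0) 0) (λ.λ.0)
  step 1: λ.λ.(λ.λ.1 0) 0
  step 2: λ.λ.λ.1 0

Answer: DIFFERENT — A ⇓ λ.λ.1, B ⇓ λ.λ.λ.1 0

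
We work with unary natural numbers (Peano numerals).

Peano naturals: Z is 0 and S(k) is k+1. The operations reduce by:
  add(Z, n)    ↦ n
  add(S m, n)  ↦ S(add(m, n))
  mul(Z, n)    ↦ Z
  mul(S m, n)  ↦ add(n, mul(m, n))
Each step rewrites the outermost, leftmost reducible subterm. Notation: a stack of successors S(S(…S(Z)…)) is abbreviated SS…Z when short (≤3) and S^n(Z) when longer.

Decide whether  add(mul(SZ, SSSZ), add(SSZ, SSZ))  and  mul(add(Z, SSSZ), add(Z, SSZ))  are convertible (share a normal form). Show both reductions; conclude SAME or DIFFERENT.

Term A:
  start: add(mul(SZ, SSSZ), add(SSZ, SSZ))
  step 1: add(add(SSSZ, mul(Z, SSSZ)), add(SSZ, SSZ))
  step 2: add(S(add(SSZ, mul(Z, SSSZ))), add(SSZ, SSZ))
  step 3: S(add(add(SSZ, mul(Z, SSSZ)), add(SSZ, SSZ)))
  step 4: S(add(S(add(SZ, mul(Z, SSSZ))), add(SSZ, SSZ)))
  step 5: S(S(add(add(SZ, mul(Z, SSSZ)), add(SSZ, SSZ))))
  step 6: S(S(add(S(add(Z, mul(Z, SSSZ))), add(SSZ, SSZ))))
  step 7: S(S(S(add(add(Z, mul(Z, SSSZ)), add(SSZ, SSZ)))))
  step 8: S(S(S(add(mul(Z, SSSZ), add(SSZ, SSZ)))))
  step 9: S(S(S(add(Z, add(SSZ, SSZ)))))
  step 10: S(S(S(add(SSZ, SSZ))))
  step 11: S(S(S(S(add(SZ, SSZ)))))
  step 12: S(S(S(S(S(add(Z, SSZ))))))
  step 13: S^7(Z)

Term B:
  start: mul(add(Z, SSSZ), add(Z, SSZ))
  step 1: mul(SSSZ, add(Z, SSZ))
  step 2: add(add(Z, SSZ), mul(SSZ, add(Z, SSZ)))
  step 3: add(SSZ, mul(SSZ, add(Z, SSZ)))
  step 4: S(add(SZ, mul(SSZ, add(Z, SSZ))))
  step 5: S(S(add(Z, mul(SSZ, add(Z, SSZ)))))
  step 6: S(S(mul(SSZ, add(Z, SSZ))))
  step 7: S(S(add(add(Z, SSZ), mul(SZ, add(Z, SSZ)))))
  step 8: S(S(add(SSZ, mul(SZ, add(Z, SSZ)))))
  step 9: S(S(S(add(SZ, mul(SZ, add(Z, SSZ))))))
  step 10: S(S(S(S(add(Z, mul(SZ, add(Z, SSZ)))))))
  step 11: S(S(S(S(mul(SZ, add(Z, SSZ))))))
  step 12: S(S(S(S(add(add(Z, SSZ), mul(Z, add(Z, SSZ)))))))
  step 13: S(S(S(S(add(SSZ, mul(Z, add(Z, SSZ)))))))
  step 14: S(S(S(S(S(add(SZ, mul(Z, add(Z, SSZ))))))))
  step 15: S(S(S(S(S(S(add(Z, mul(Z, add(Z, SSZ)))))))))
  step 16: S(S(S(S(S(S(mul(Z, add(Z, SSZ))))))))
  step 17: S^6(Z)

Answer: DIFFERENT — A ⇓ S^7(Z), B ⇓ S^6(Z)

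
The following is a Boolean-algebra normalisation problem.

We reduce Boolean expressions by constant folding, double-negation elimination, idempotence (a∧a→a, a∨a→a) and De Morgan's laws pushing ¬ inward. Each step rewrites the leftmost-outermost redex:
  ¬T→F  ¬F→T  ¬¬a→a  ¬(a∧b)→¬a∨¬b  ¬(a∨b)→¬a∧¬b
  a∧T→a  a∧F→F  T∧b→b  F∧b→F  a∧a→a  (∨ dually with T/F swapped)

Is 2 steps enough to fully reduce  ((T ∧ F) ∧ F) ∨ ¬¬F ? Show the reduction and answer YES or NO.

Answer: NO — after 2 steps the term is ¬¬F, not yet normal

Working:
  start: ((T ∧ F) ∧ F) ∨ ¬¬F
  →1  F ∨ ¬¬F
  →2  ¬¬F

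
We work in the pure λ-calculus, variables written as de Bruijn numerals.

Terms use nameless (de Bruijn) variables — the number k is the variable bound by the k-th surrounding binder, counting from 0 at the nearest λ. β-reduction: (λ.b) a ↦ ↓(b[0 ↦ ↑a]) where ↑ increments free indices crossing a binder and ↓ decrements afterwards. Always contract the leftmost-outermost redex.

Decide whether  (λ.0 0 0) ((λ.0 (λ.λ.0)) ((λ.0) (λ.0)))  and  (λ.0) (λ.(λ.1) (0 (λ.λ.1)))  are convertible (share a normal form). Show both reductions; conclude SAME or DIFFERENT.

Answer: DIFFERENT — A ⇓ λ.λ.0, B ⇓ λ.0

Working:
Term A:
  start: (λ.0 0 0) ((λ.0 (λ.λ.0)) ((λ.0) (λ.0)))
  step 1: (λ.0 (λ.λ.0)) ((λ.0) (λ.0)) ((λ.0 (λ.λ.0)) ((λ.0) (λ.0))) ((λ.0 (λ.λ.0)) ((λ.0) (λ.0)))
  step 2: (λ.0) (λ.0) (λ.λ.0) ((λ.0 (λ.λ.0)) ((λ.0) (λ.0))) ((λ.0 (λ.λ.0)) ((λ.0) (λ.0)))
  step 3: (λ.0) (λ.λ.0) ((λ.0 (λ.λ.0)) ((λ.0) (λ.0))) ((λ.0 (λ.λ.0)) ((λ.0) (λ.0)))
  step 4: (λ.λ.0) ((λ.0 (λ.λ.0)) ((λ.0) (λ.0))) ((λ.0 (λ.λ.0)) ((λ.0) (λ.0)))
  step 5: (λ.0) ((λ.0 (λ.λ.0)) ((λ.0) (λ.0)))
  step 6: (λ.0 (λ.λ.0)) ((λ.0) (λ.0))
  step 7: (λ.0) (λ.0) (λ.λ.0)
  step 8: (λ.0) (λ.λ.0)
  step 9: λ.λ.0

Term B:
  start: (λ.0) (λ.(λ.1) (0 (λ.λ.1)))
  step 1: λ.(λ.1) (0 (λ.λ.1))
  step 2: λ.0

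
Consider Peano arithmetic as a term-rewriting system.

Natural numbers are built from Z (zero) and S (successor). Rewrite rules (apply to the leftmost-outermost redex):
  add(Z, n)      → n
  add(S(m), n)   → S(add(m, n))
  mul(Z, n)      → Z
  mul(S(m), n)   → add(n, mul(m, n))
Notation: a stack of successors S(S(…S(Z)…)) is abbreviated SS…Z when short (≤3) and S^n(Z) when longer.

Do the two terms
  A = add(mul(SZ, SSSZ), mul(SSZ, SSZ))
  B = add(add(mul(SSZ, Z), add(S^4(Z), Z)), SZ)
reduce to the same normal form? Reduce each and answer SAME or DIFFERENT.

Answer: DIFFERENT — A ⇓ S^7(Z), B ⇓ S^5(Z)

Reduction:
Term A:
  start: add(mul(SZ, SSSZ), mul(SSZ, SSZ))
  step 1: add(add(SSSZ, mul(Z, SSSZ)), mul(SSZ, SSZ))
  step 2: add(S(add(SSZ, mul(Z, SSSZ))), mul(SSZ, SSZ))
  step 3: S(add(add(SSZ, mul(Z, SSSZ)), mul(SSZ, SSZ)))
  step 4: S(add(S(add(SZ, mul(Z, SSSZ))), mul(SSZ, SSZ)))
  step 5: S(S(add(add(SZ, mul(Z, SSSZ)), mul(SSZ, SSZ))))
  step 6: S(S(add(S(add(Z, mul(Z, SSSZ))), mul(SSZ, SSZ))))
  step 7: S(S(S(add(add(Z, mul(Z, SSSZ)), mul(SSZ, SSZ)))))
  step 8: S(S(S(add(mul(Z, SSSZ), mul(SSZ, SSZ)))))
  step 9: S(S(S(add(Z, mul(SSZ, SSZ)))))
  step 10: S(S(S(mul(SSZ, SSZ))))
  step 11: S(S(S(add(SSZ, mul(SZ, SSZ)))))
  step 12: S(S(S(S(add(SZ, mul(SZ, SSZ))))))
  step 13: S(S(S(S(S(add(Z, mul(SZ, SSZ)))))))
  step 14: S(S(S(S(S(mul(SZ, SSZ))))))
  step 15: S(S(S(S(S(add(SSZ, mul(Z, SSZ)))))))
  step 16: S(S(S(S(S(S(add(SZ, mul(Z, SSZ))))))))
  step 17: S(S(S(S(S(S(S(add(Z, mul(Z, SSZ)))))))))
  step 18: S(S(S(S(S(S(S(mul(Z, SSZ))))))))
  step 19: S^7(Z)

Term B:
  start: add(add(mul(SSZ, Z), add(S^4(Z), Z)), SZ)
  step 1: add(add(add(Z, mul(SZ, Z)), add(S^4(Z), Z)), SZ)
  step 2: add(add(mul(SZ, Z), add(S^4(Z), Z)), SZ)
  step 3: add(add(add(Z, mul(Z, Z)), add(S^4(Z), Z)), SZ)
  step 4: add(add(mul(Z, Z), add(S^4(Z), Z)), SZ)
  step 5: add(add(Z, add(S^4(Z), Z)), SZ)
  step 6: add(add(S^4(Z), Z), SZ)
  step 7: add(S(add(SSSZ, Z)), SZ)
  step 8: S(add(add(SSSZ, Z), SZ))
  step 9: S(add(S(add(SSZ, Z)), SZ))
  step 10: S(S(add(add(SSZ, Z), SZ)))
  step 11: S(S(add(S(add(SZ, Z)), SZ)))
  step 12: S(S(S(add(add(SZ, Z), SZ))))
  step 13: S(S(S(add(S(add(Z, Z)), SZ))))
  step 14: S(S(S(S(add(add(Z, Z), SZ)))))
  step 15: S(S(S(S(add(Z, SZ)))))
  step 16: S^5(Z)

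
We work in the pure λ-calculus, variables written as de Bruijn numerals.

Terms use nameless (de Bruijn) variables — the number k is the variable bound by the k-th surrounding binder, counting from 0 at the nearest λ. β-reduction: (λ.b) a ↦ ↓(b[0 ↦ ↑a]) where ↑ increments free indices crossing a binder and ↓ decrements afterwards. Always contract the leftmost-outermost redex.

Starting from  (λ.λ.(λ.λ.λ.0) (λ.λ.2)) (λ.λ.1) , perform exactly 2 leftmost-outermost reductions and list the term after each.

  start: (λ.λ.(λ.λ.λ.0) (λ.λ.2)) (λ.λ.1)
  [1] λ.(λ.λ.λ.0) (λ.λ.2)
  [2] λ.λ.λ.0

Answer: after 2 steps: λ.λ.λ.0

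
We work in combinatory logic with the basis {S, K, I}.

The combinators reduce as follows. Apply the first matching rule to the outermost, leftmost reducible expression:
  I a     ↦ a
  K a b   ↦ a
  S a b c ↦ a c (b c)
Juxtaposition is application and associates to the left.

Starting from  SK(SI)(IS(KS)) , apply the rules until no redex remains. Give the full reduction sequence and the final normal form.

Answer: normal form = S(KS)  (in 3 steps)

Derivation:
  start: SK(SI)(IS(KS))
  [1] K(IS(KS))(SI(IS(KS)))
  [2] IS(KS)
  [3] S(KS)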